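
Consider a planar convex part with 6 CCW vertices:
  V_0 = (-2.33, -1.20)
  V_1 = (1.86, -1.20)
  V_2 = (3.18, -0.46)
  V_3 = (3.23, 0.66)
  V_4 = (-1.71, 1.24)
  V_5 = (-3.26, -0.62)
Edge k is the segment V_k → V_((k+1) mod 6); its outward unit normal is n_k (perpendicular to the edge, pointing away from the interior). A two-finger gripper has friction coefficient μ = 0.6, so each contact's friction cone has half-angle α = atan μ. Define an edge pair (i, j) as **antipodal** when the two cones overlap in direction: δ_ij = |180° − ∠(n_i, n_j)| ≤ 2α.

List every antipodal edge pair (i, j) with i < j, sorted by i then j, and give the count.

count = 7; pairs: (0,3), (0,4), (1,3), (1,4), (2,4), (2,5), (3,5)

α = atan 0.6 = 30.96°;  2α = 61.93°
n_0 = (+0.0000, -1.0000)
n_1 = (+0.4890, -0.8723)
n_2 = (+0.9990, -0.0446)
n_3 = (+0.1166, +0.9932)
n_4 = (-0.7682, +0.6402)
n_5 = (-0.5292, -0.8485)
  (0,1): δ = 150.72°  ·
  (0,2): δ = 92.56°  ·
  (0,3): δ = 6.70°  ✓
  (0,4): δ = 50.19°  ✓
  (0,5): δ = 148.05°  ·
  (1,2): δ = 121.83°  ·
  (1,3): δ = 35.97°  ✓
  (1,4): δ = 20.92°  ✓
  (1,5): δ = 118.77°  ·
  (2,3): δ = 94.14°  ·
  (2,4): δ = 37.25°  ✓
  (2,5): δ = 60.61°  ✓
  (3,4): δ = 123.11°  ·
  (3,5): δ = 25.25°  ✓
  (4,5): δ = 82.14°  ·
antipodal pairs: 7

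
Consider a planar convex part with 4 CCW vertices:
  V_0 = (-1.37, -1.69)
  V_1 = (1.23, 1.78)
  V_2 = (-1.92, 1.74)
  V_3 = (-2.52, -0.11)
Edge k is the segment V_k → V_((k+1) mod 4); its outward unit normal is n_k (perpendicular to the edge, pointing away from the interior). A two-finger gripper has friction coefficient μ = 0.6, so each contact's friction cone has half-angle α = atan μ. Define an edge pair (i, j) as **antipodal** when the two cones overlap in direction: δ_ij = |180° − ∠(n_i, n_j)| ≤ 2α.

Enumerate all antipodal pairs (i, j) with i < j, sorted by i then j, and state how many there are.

α = atan 0.6 = 30.96°;  2α = 61.93°
n_0 = (+0.8003, -0.5996)
n_1 = (-0.0127, +0.9999)
n_2 = (-0.9512, +0.3085)
n_3 = (-0.8085, -0.5885)
  (0,1): δ = 52.43°  ✓
  (0,2): δ = 18.87°  ✓
  (0,3): δ = 72.89°  ·
  (1,2): δ = 108.70°  ·
  (1,3): δ = 54.68°  ✓
  (2,3): δ = 125.98°  ·
antipodal pairs: 3

count = 3; pairs: (0,1), (0,2), (1,3)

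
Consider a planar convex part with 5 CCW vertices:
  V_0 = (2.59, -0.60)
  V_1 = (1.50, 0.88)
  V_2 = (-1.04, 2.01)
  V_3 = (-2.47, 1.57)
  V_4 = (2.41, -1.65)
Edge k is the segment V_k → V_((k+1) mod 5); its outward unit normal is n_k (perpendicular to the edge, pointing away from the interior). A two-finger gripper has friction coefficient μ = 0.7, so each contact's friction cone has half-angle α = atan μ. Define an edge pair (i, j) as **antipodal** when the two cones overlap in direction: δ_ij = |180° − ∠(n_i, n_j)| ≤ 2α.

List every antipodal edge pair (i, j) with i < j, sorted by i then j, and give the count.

α = atan 0.7 = 34.99°;  2α = 69.98°
n_0 = (+0.8052, +0.5930)
n_1 = (+0.4065, +0.9137)
n_2 = (-0.2941, +0.9558)
n_3 = (-0.5507, -0.8347)
n_4 = (+0.9856, -0.1690)
  (0,1): δ = 150.35°  ·
  (0,2): δ = 109.27°  ·
  (0,3): δ = 20.21°  ✓
  (0,4): δ = 133.90°  ·
  (1,2): δ = 138.91°  ·
  (1,3): δ = 9.43°  ✓
  (1,4): δ = 104.26°  ·
  (2,3): δ = 50.52°  ✓
  (2,4): δ = 63.17°  ✓
  (3,4): δ = 66.31°  ✓
antipodal pairs: 5

count = 5; pairs: (0,3), (1,3), (2,3), (2,4), (3,4)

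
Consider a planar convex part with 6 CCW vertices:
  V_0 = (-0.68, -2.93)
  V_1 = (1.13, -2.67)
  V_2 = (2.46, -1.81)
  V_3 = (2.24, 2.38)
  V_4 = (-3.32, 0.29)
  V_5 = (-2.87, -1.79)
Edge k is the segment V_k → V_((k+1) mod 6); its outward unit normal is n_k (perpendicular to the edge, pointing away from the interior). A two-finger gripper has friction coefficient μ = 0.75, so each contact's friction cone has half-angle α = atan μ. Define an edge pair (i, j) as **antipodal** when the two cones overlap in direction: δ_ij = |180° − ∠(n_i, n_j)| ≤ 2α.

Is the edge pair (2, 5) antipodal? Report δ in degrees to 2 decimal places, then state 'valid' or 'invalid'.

δ = 59.50°, valid

α = atan 0.75 = 36.87°;  2α = 73.74°
edge 2: e_2 = (-0.22, +4.19);  n_2 = (+0.9986, +0.0524)
edge 5: e_5 = (+2.19, -1.14);  n_5 = (-0.4617, -0.8870)
∠(n_2, n_5) = 120.50°
δ = |180° − 120.50°| = 59.50°
59.50° ≤ 2α = 73.74°  →  valid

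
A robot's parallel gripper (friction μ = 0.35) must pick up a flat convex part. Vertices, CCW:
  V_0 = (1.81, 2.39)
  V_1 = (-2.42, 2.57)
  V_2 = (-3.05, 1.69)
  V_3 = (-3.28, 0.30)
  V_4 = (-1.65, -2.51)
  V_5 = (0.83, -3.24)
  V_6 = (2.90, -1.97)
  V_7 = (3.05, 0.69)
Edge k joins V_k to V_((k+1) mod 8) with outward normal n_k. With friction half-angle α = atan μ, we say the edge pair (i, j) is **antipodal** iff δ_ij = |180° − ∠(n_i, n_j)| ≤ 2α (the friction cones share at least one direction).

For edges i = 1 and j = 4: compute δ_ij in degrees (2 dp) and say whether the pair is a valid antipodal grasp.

α = atan 0.35 = 19.29°;  2α = 38.58°
edge 1: e_1 = (-0.63, -0.88);  n_1 = (-0.8131, +0.5821)
edge 4: e_4 = (+2.48, -0.73);  n_4 = (-0.2824, -0.9593)
∠(n_1, n_4) = 109.20°
δ = |180° − 109.20°| = 70.80°
70.80° > 2α = 38.58°  →  invalid

δ = 70.80°, invalid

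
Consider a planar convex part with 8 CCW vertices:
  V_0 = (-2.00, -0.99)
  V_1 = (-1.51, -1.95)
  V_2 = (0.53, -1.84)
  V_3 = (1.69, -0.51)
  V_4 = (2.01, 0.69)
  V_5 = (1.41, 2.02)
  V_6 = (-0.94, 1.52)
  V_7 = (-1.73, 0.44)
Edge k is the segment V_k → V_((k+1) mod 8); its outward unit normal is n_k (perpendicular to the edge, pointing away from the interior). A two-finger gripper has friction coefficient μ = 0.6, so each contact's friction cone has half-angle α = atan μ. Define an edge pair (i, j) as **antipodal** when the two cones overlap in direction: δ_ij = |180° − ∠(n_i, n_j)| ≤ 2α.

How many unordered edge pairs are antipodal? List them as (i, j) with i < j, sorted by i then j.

α = atan 0.6 = 30.96°;  2α = 61.93°
n_0 = (-0.8907, -0.4546)
n_1 = (+0.0538, -0.9985)
n_2 = (+0.7536, -0.6573)
n_3 = (+0.9662, -0.2577)
n_4 = (+0.9115, +0.4112)
n_5 = (-0.2081, +0.9781)
n_6 = (-0.8071, +0.5904)
n_7 = (-0.9826, +0.1855)
  (0,1): δ = 113.95°  ·
  (0,2): δ = 68.13°  ·
  (0,3): δ = 41.97°  ✓
  (0,4): δ = 2.76°  ✓
  (0,5): δ = 74.97°  ·
  (0,6): δ = 116.77°  ·
  (0,7): δ = 142.27°  ·
  (1,2): δ = 134.18°  ·
  (1,3): δ = 108.02°  ·
  (1,4): δ = 68.81°  ·
  (1,5): δ = 8.92°  ✓
  (1,6): δ = 50.73°  ✓
  (1,7): δ = 76.22°  ·
  (2,3): δ = 153.84°  ·
  (2,4): δ = 114.62°  ·
  (2,5): δ = 36.89°  ✓
  (2,6): δ = 4.91°  ✓
  (2,7): δ = 30.40°  ✓
  (3,4): δ = 140.79°  ·
  (3,5): δ = 63.06°  ·
  (3,6): δ = 21.25°  ✓
  (3,7): δ = 4.24°  ✓
  (4,5): δ = 102.27°  ·
  (4,6): δ = 60.47°  ✓
  (4,7): δ = 34.97°  ✓
  (5,6): δ = 138.20°  ·
  (5,7): δ = 112.70°  ·
  (6,7): δ = 154.51°  ·
antipodal pairs: 11

count = 11; pairs: (0,3), (0,4), (1,5), (1,6), (2,5), (2,6), (2,7), (3,6), (3,7), (4,6), (4,7)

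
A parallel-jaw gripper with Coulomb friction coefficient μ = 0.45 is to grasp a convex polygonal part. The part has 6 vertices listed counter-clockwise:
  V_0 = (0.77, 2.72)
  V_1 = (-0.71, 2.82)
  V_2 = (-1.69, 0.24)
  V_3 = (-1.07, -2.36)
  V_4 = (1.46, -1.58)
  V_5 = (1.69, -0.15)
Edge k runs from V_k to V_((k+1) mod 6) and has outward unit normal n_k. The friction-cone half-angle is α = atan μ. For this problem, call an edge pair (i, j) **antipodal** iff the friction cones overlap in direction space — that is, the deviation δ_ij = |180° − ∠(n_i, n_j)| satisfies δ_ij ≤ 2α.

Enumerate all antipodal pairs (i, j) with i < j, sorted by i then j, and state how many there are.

α = atan 0.45 = 24.23°;  2α = 48.46°
n_0 = (+0.0674, +0.9977)
n_1 = (-0.9348, +0.3551)
n_2 = (-0.9727, -0.2320)
n_3 = (+0.2946, -0.9556)
n_4 = (+0.9873, -0.1588)
n_5 = (+0.9523, +0.3053)
  (0,1): δ = 106.93°  ·
  (0,2): δ = 72.72°  ·
  (0,3): δ = 21.00°  ✓
  (0,4): δ = 84.73°  ·
  (0,5): δ = 111.64°  ·
  (1,2): δ = 145.79°  ·
  (1,3): δ = 52.07°  ·
  (1,4): δ = 11.66°  ✓
  (1,5): δ = 38.57°  ✓
  (2,3): δ = 86.28°  ·
  (2,4): δ = 22.55°  ✓
  (2,5): δ = 4.36°  ✓
  (3,4): δ = 116.27°  ·
  (3,5): δ = 89.36°  ·
  (4,5): δ = 153.09°  ·
antipodal pairs: 5

count = 5; pairs: (0,3), (1,4), (1,5), (2,4), (2,5)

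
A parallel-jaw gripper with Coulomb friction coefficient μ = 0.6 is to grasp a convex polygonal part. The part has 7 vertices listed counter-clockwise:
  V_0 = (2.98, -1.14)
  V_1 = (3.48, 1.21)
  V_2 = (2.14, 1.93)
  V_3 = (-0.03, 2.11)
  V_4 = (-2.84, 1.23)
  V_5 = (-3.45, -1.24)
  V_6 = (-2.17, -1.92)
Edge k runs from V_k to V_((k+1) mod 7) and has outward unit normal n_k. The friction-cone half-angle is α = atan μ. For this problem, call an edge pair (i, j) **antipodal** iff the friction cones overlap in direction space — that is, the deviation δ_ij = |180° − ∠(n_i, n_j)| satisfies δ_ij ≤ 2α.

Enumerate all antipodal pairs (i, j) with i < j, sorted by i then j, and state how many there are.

α = atan 0.6 = 30.96°;  2α = 61.93°
n_0 = (+0.9781, -0.2081)
n_1 = (+0.4733, +0.8809)
n_2 = (+0.0827, +0.9966)
n_3 = (-0.2989, +0.9543)
n_4 = (-0.9708, +0.2398)
n_5 = (-0.4692, -0.8831)
n_6 = (+0.1497, -0.9887)
  (0,1): δ = 106.24°  ·
  (0,2): δ = 82.73°  ·
  (0,3): δ = 60.60°  ✓
  (0,4): δ = 1.86°  ✓
  (0,5): δ = 74.03°  ·
  (0,6): δ = 110.62°  ·
  (1,2): δ = 156.49°  ·
  (1,3): δ = 134.36°  ·
  (1,4): δ = 75.62°  ·
  (1,5): δ = 0.27°  ✓
  (1,6): δ = 36.86°  ✓
  (2,3): δ = 157.87°  ·
  (2,4): δ = 99.13°  ·
  (2,5): δ = 23.24°  ✓
  (2,6): δ = 13.35°  ✓
  (3,4): δ = 121.26°  ·
  (3,5): δ = 45.37°  ✓
  (3,6): δ = 8.78°  ✓
  (4,5): δ = 104.11°  ·
  (4,6): δ = 67.52°  ·
  (5,6): δ = 143.41°  ·
antipodal pairs: 8

count = 8; pairs: (0,3), (0,4), (1,5), (1,6), (2,5), (2,6), (3,5), (3,6)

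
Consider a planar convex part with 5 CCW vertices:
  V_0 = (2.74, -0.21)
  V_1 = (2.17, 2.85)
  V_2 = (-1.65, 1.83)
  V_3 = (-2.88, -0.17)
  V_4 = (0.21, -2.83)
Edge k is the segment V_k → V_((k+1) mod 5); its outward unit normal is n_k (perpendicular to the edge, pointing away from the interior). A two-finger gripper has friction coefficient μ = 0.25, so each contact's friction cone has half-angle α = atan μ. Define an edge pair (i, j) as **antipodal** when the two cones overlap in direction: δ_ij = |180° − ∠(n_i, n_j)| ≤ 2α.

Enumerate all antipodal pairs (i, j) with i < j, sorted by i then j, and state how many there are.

count = 1; pairs: (2,4)

α = atan 0.25 = 14.04°;  2α = 28.07°
n_0 = (+0.9831, +0.1831)
n_1 = (-0.2580, +0.9662)
n_2 = (-0.8518, +0.5239)
n_3 = (-0.6524, -0.7579)
n_4 = (+0.7194, -0.6946)
  (0,1): δ = 85.60°  ·
  (0,2): δ = 42.14°  ·
  (0,3): δ = 38.72°  ·
  (0,4): δ = 125.45°  ·
  (1,2): δ = 136.54°  ·
  (1,3): δ = 55.67°  ·
  (1,4): δ = 31.05°  ·
  (2,3): δ = 99.13°  ·
  (2,4): δ = 12.41°  ✓
  (3,4): δ = 93.28°  ·
antipodal pairs: 1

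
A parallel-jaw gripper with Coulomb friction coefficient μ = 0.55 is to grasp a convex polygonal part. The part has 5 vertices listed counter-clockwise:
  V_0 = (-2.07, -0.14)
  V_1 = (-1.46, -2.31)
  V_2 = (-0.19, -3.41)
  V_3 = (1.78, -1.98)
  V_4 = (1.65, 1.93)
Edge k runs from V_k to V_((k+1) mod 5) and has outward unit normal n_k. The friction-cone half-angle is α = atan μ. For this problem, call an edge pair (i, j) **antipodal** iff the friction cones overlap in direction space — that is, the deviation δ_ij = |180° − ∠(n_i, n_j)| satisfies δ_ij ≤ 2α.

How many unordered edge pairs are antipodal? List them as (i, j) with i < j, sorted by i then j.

count = 3; pairs: (0,3), (1,3), (2,4)

α = atan 0.55 = 28.81°;  2α = 57.62°
n_0 = (-0.9627, -0.2706)
n_1 = (-0.6547, -0.7559)
n_2 = (+0.5874, -0.8093)
n_3 = (+0.9994, +0.0332)
n_4 = (-0.4862, +0.8738)
  (0,1): δ = 146.60°  ·
  (0,2): δ = 69.73°  ·
  (0,3): δ = 13.80°  ✓
  (0,4): δ = 103.39°  ·
  (1,2): δ = 103.13°  ·
  (1,3): δ = 47.20°  ✓
  (1,4): δ = 69.99°  ·
  (2,3): δ = 124.07°  ·
  (2,4): δ = 6.88°  ✓
  (3,4): δ = 62.81°  ·
antipodal pairs: 3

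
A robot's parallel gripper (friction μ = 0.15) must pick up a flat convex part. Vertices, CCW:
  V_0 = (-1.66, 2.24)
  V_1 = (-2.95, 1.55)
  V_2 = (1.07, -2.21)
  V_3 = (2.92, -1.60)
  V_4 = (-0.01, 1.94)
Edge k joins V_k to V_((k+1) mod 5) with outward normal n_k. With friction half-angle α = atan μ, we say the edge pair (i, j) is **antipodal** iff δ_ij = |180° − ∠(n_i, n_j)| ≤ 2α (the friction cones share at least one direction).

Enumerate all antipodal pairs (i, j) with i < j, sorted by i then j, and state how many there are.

α = atan 0.15 = 8.53°;  2α = 17.06°
n_0 = (-0.4717, +0.8818)
n_1 = (-0.6831, -0.7303)
n_2 = (+0.3131, -0.9497)
n_3 = (+0.7704, +0.6376)
n_4 = (+0.1789, +0.9839)
  (0,1): δ = 71.23°  ·
  (0,2): δ = 9.89°  ✓
  (0,3): δ = 101.47°  ·
  (0,4): δ = 141.55°  ·
  (1,2): δ = 118.67°  ·
  (1,3): δ = 7.30°  ✓
  (1,4): δ = 32.78°  ·
  (2,3): δ = 68.63°  ·
  (2,4): δ = 28.55°  ·
  (3,4): δ = 139.92°  ·
antipodal pairs: 2

count = 2; pairs: (0,2), (1,3)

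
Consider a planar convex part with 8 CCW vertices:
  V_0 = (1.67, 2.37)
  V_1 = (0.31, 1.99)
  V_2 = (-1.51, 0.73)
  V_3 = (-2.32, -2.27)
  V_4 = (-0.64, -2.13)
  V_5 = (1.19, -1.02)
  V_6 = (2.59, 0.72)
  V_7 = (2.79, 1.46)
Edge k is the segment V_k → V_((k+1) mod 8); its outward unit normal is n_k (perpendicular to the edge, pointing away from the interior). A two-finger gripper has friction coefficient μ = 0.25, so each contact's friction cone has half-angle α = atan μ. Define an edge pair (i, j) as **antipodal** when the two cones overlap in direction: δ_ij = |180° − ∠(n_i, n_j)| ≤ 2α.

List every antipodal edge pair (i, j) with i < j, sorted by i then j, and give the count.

count = 6; pairs: (0,3), (0,4), (1,4), (1,5), (2,5), (2,6)

α = atan 0.25 = 14.04°;  2α = 28.07°
n_0 = (-0.2691, +0.9631)
n_1 = (-0.5692, +0.8222)
n_2 = (-0.9654, +0.2607)
n_3 = (+0.0830, -0.9965)
n_4 = (+0.5186, -0.8550)
n_5 = (+0.7791, -0.6269)
n_6 = (+0.9654, -0.2609)
n_7 = (+0.6306, +0.7761)
  (0,1): δ = 160.92°  ·
  (0,2): δ = 120.72°  ·
  (0,3): δ = 10.85°  ✓
  (0,4): δ = 15.63°  ✓
  (0,5): δ = 35.57°  ·
  (0,6): δ = 59.27°  ·
  (0,7): δ = 125.30°  ·
  (1,2): δ = 139.80°  ·
  (1,3): δ = 29.93°  ·
  (1,4): δ = 3.46°  ✓
  (1,5): δ = 16.48°  ✓
  (1,6): δ = 40.18°  ·
  (1,7): δ = 106.21°  ·
  (2,3): δ = 70.13°  ·
  (2,4): δ = 43.65°  ·
  (2,5): δ = 23.71°  ✓
  (2,6): δ = 0.01°  ✓
  (2,7): δ = 66.02°  ·
  (3,4): δ = 153.52°  ·
  (3,5): δ = 133.58°  ·
  (3,6): δ = 109.89°  ·
  (3,7): δ = 43.86°  ·
  (4,5): δ = 160.06°  ·
  (4,6): δ = 136.36°  ·
  (4,7): δ = 70.33°  ·
  (5,6): δ = 156.30°  ·
  (5,7): δ = 90.27°  ·
  (6,7): δ = 113.97°  ·
antipodal pairs: 6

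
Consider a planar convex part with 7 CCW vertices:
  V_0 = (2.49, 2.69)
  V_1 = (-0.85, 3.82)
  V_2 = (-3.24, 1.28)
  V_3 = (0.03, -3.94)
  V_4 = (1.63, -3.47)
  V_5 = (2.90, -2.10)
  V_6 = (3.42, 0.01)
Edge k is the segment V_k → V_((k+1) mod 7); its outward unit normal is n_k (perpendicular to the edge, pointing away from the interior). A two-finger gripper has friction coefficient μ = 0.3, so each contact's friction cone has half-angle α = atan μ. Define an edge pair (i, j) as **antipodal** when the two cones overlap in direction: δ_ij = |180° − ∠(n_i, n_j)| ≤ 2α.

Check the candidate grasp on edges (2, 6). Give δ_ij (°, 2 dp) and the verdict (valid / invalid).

δ = 12.93°, valid

α = atan 0.3 = 16.70°;  2α = 33.40°
edge 2: e_2 = (+3.27, -5.22);  n_2 = (-0.8475, -0.5309)
edge 6: e_6 = (-0.93, +2.68);  n_6 = (+0.9447, +0.3278)
∠(n_2, n_6) = 167.07°
δ = |180° − 167.07°| = 12.93°
12.93° ≤ 2α = 33.40°  →  valid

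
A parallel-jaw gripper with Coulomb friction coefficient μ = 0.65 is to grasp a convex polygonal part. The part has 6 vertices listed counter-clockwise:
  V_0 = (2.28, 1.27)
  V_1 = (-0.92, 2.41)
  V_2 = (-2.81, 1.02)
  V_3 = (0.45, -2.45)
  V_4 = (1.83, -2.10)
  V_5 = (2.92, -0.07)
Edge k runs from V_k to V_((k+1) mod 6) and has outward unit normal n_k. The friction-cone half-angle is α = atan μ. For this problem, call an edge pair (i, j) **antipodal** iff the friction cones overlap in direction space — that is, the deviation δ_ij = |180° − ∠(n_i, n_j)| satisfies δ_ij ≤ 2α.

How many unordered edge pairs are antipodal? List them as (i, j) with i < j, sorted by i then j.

α = atan 0.65 = 33.02°;  2α = 66.05°
n_0 = (+0.3356, +0.9420)
n_1 = (-0.5925, +0.8056)
n_2 = (-0.7288, -0.6847)
n_3 = (+0.2458, -0.9693)
n_4 = (+0.8810, -0.4731)
n_5 = (+0.9024, +0.4310)
  (0,1): δ = 124.06°  ·
  (0,2): δ = 27.18°  ✓
  (0,3): δ = 33.84°  ✓
  (0,4): δ = 81.38°  ·
  (0,5): δ = 135.14°  ·
  (1,2): δ = 83.12°  ·
  (1,3): δ = 22.10°  ✓
  (1,4): δ = 25.43°  ✓
  (1,5): δ = 79.20°  ·
  (2,3): δ = 118.98°  ·
  (2,4): δ = 71.45°  ·
  (2,5): δ = 17.68°  ✓
  (3,4): δ = 132.46°  ·
  (3,5): δ = 78.70°  ·
  (4,5): δ = 126.24°  ·
antipodal pairs: 5

count = 5; pairs: (0,2), (0,3), (1,3), (1,4), (2,5)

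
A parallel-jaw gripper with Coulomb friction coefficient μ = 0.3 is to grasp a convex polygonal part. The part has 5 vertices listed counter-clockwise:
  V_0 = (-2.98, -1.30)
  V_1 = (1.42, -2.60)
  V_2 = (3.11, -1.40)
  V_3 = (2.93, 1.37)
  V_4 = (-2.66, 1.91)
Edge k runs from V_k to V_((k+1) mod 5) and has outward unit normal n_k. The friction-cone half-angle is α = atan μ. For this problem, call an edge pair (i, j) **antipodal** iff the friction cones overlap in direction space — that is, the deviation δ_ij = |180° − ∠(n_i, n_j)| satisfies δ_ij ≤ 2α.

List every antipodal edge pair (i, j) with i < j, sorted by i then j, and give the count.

α = atan 0.3 = 16.70°;  2α = 33.40°
n_0 = (-0.2833, -0.9590)
n_1 = (+0.5790, -0.8154)
n_2 = (+0.9979, +0.0648)
n_3 = (+0.0962, +0.9954)
n_4 = (-0.9951, +0.0992)
  (0,1): δ = 128.16°  ·
  (0,2): δ = 69.82°  ·
  (0,3): δ = 10.94°  ✓
  (0,4): δ = 100.77°  ·
  (1,2): δ = 121.66°  ·
  (1,3): δ = 40.89°  ·
  (1,4): δ = 48.93°  ·
  (2,3): δ = 99.24°  ·
  (2,4): δ = 9.41°  ✓
  (3,4): δ = 90.18°  ·
antipodal pairs: 2

count = 2; pairs: (0,3), (2,4)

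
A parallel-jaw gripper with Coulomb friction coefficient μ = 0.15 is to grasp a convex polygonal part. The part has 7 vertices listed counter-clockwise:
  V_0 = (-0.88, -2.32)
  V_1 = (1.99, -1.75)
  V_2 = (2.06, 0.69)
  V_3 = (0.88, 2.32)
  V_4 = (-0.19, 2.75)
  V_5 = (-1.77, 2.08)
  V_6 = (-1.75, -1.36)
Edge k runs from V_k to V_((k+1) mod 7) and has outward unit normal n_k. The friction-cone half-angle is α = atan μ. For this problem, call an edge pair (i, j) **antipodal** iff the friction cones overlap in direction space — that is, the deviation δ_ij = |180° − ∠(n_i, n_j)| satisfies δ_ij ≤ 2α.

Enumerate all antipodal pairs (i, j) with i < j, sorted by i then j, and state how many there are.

count = 3; pairs: (0,4), (1,5), (2,6)

α = atan 0.15 = 8.53°;  2α = 17.06°
n_0 = (+0.1948, -0.9808)
n_1 = (+0.9996, -0.0287)
n_2 = (+0.8100, +0.5864)
n_3 = (+0.3729, +0.9279)
n_4 = (-0.3904, +0.9206)
n_5 = (-1.0000, -0.0058)
n_6 = (-0.7410, -0.6715)
  (0,1): δ = 102.88°  ·
  (0,2): δ = 65.33°  ·
  (0,3): δ = 33.13°  ·
  (0,4): δ = 11.75°  ✓
  (0,5): δ = 79.10°  ·
  (0,6): δ = 120.95°  ·
  (1,2): δ = 142.45°  ·
  (1,3): δ = 110.25°  ·
  (1,4): δ = 65.38°  ·
  (1,5): δ = 1.98°  ✓
  (1,6): δ = 43.83°  ·
  (2,3): δ = 147.80°  ·
  (2,4): δ = 102.92°  ·
  (2,5): δ = 35.57°  ·
  (2,6): δ = 6.28°  ✓
  (3,4): δ = 135.13°  ·
  (3,5): δ = 67.77°  ·
  (3,6): δ = 25.92°  ·
  (4,5): δ = 112.65°  ·
  (4,6): δ = 70.79°  ·
  (5,6): δ = 138.15°  ·
antipodal pairs: 3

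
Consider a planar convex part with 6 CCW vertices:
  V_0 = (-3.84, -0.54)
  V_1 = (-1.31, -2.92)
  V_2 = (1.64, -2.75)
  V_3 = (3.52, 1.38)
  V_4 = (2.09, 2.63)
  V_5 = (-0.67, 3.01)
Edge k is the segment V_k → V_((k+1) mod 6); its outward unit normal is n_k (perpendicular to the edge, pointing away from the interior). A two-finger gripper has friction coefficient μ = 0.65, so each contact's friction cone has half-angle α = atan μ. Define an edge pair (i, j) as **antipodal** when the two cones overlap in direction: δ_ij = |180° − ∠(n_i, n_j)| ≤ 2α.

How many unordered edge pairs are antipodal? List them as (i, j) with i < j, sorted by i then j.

α = atan 0.65 = 33.02°;  2α = 66.05°
n_0 = (-0.6852, -0.7284)
n_1 = (+0.0575, -0.9983)
n_2 = (+0.9101, -0.4143)
n_3 = (+0.6581, +0.7529)
n_4 = (+0.1364, +0.9907)
n_5 = (-0.7459, +0.6661)
  (0,1): δ = 133.45°  ·
  (0,2): δ = 71.23°  ·
  (0,3): δ = 2.09°  ✓
  (0,4): δ = 35.41°  ✓
  (0,5): δ = 91.49°  ·
  (1,2): δ = 117.77°  ·
  (1,3): δ = 44.46°  ✓
  (1,4): δ = 11.14°  ✓
  (1,5): δ = 44.94°  ✓
  (2,3): δ = 106.68°  ·
  (2,4): δ = 73.36°  ·
  (2,5): δ = 17.29°  ✓
  (3,4): δ = 146.68°  ·
  (3,5): δ = 90.61°  ·
  (4,5): δ = 123.92°  ·
antipodal pairs: 6

count = 6; pairs: (0,3), (0,4), (1,3), (1,4), (1,5), (2,5)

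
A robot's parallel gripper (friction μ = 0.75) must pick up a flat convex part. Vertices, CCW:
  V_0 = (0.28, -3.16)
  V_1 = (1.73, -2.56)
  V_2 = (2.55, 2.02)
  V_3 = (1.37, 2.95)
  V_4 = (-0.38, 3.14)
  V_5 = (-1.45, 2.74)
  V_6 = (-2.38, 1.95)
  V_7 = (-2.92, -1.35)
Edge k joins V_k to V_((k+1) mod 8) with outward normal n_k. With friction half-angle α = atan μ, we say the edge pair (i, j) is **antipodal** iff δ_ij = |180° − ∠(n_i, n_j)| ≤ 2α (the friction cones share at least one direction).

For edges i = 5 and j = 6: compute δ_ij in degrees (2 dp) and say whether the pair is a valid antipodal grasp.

δ = 139.64°, invalid

α = atan 0.75 = 36.87°;  2α = 73.74°
edge 5: e_5 = (-0.93, -0.79);  n_5 = (-0.6474, +0.7621)
edge 6: e_6 = (-0.54, -3.30);  n_6 = (-0.9869, +0.1615)
∠(n_5, n_6) = 40.36°
δ = |180° − 40.36°| = 139.64°
139.64° > 2α = 73.74°  →  invalid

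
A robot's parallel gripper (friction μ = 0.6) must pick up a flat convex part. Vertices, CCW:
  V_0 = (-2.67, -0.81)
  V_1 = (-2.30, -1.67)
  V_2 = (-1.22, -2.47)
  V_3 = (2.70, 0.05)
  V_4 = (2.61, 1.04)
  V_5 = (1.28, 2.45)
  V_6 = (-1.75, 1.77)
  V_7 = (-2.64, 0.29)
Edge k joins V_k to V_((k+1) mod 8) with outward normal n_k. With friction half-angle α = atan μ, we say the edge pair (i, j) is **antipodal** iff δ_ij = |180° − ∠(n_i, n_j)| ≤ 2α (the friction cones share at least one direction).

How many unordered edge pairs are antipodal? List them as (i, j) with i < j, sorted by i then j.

α = atan 0.6 = 30.96°;  2α = 61.93°
n_0 = (-0.9186, -0.3952)
n_1 = (-0.5952, -0.8036)
n_2 = (+0.5408, -0.8412)
n_3 = (+0.9959, +0.0905)
n_4 = (+0.7274, +0.6862)
n_5 = (-0.2190, +0.9757)
n_6 = (-0.8570, +0.5153)
n_7 = (-0.9996, +0.0273)
  (0,1): δ = 149.81°  ·
  (0,2): δ = 80.54°  ·
  (0,3): δ = 18.08°  ✓
  (0,4): δ = 20.05°  ✓
  (0,5): δ = 79.37°  ·
  (0,6): δ = 125.70°  ·
  (0,7): δ = 155.16°  ·
  (1,2): δ = 110.74°  ·
  (1,3): δ = 48.28°  ✓
  (1,4): δ = 10.14°  ✓
  (1,5): δ = 49.18°  ✓
  (1,6): δ = 95.51°  ·
  (1,7): δ = 124.97°  ·
  (2,3): δ = 117.54°  ·
  (2,4): δ = 79.41°  ·
  (2,5): δ = 20.09°  ✓
  (2,6): δ = 26.24°  ✓
  (2,7): δ = 55.70°  ✓
  (3,4): δ = 141.87°  ·
  (3,5): δ = 82.55°  ·
  (3,6): δ = 36.22°  ✓
  (3,7): δ = 6.76°  ✓
  (4,5): δ = 120.68°  ·
  (4,6): δ = 74.35°  ·
  (4,7): δ = 44.89°  ✓
  (5,6): δ = 133.67°  ·
  (5,7): δ = 104.21°  ·
  (6,7): δ = 150.54°  ·
antipodal pairs: 11

count = 11; pairs: (0,3), (0,4), (1,3), (1,4), (1,5), (2,5), (2,6), (2,7), (3,6), (3,7), (4,7)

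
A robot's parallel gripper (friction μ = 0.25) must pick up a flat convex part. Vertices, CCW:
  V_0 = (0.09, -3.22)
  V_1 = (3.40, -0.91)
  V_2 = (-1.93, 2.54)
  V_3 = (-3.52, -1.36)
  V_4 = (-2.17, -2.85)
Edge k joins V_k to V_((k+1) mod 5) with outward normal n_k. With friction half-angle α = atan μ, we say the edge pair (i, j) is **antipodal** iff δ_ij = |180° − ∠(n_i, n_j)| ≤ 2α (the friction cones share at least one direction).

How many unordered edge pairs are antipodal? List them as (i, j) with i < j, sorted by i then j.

α = atan 0.25 = 14.04°;  2α = 28.07°
n_0 = (+0.5723, -0.8200)
n_1 = (+0.5434, +0.8395)
n_2 = (-0.9260, +0.3775)
n_3 = (-0.7411, -0.6714)
n_4 = (-0.1616, -0.9869)
  (0,1): δ = 67.82°  ·
  (0,2): δ = 32.91°  ·
  (0,3): δ = 97.27°  ·
  (0,4): δ = 135.79°  ·
  (1,2): δ = 79.27°  ·
  (1,3): δ = 14.91°  ✓
  (1,4): δ = 23.62°  ✓
  (2,3): δ = 115.64°  ·
  (2,4): δ = 77.12°  ·
  (3,4): δ = 141.48°  ·
antipodal pairs: 2

count = 2; pairs: (1,3), (1,4)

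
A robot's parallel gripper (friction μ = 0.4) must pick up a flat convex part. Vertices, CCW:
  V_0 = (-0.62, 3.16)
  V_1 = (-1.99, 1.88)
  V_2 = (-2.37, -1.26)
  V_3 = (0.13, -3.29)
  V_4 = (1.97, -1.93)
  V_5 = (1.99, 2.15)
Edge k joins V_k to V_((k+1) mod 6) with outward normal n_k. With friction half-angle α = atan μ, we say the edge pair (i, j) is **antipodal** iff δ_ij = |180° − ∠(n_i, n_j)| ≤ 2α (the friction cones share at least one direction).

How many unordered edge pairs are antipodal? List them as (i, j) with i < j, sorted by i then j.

count = 3; pairs: (0,3), (1,4), (2,5)

α = atan 0.4 = 21.80°;  2α = 43.60°
n_0 = (-0.6827, +0.7307)
n_1 = (-0.9928, +0.1201)
n_2 = (-0.6304, -0.7763)
n_3 = (+0.5944, -0.8042)
n_4 = (+1.0000, -0.0049)
n_5 = (+0.3609, +0.9326)
  (0,1): δ = 139.96°  ·
  (0,2): δ = 82.13°  ·
  (0,3): δ = 6.59°  ✓
  (0,4): δ = 46.66°  ·
  (0,5): δ = 115.79°  ·
  (1,2): δ = 122.18°  ·
  (1,3): δ = 46.63°  ·
  (1,4): δ = 6.62°  ✓
  (1,5): δ = 75.75°  ·
  (2,3): δ = 104.45°  ·
  (2,4): δ = 51.20°  ·
  (2,5): δ = 17.92°  ✓
  (3,4): δ = 126.75°  ·
  (3,5): δ = 57.62°  ·
  (4,5): δ = 110.87°  ·
antipodal pairs: 3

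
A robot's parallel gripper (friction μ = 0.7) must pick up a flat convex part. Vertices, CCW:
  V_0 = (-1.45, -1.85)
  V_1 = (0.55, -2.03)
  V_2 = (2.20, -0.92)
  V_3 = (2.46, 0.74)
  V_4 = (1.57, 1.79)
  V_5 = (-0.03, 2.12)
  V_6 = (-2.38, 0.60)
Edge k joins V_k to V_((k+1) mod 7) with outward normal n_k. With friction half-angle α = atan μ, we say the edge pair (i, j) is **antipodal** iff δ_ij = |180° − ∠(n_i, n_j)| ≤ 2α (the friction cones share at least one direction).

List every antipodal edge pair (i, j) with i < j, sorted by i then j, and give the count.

count = 9; pairs: (0,3), (0,4), (0,5), (1,4), (1,5), (2,5), (2,6), (3,6), (4,6)

α = atan 0.7 = 34.99°;  2α = 69.98°
n_0 = (-0.0896, -0.9960)
n_1 = (+0.5582, -0.8297)
n_2 = (+0.9880, -0.1547)
n_3 = (+0.7628, +0.6466)
n_4 = (+0.2020, +0.9794)
n_5 = (-0.5431, +0.8397)
n_6 = (-0.9349, -0.3549)
  (0,1): δ = 140.93°  ·
  (0,2): δ = 93.76°  ·
  (0,3): δ = 44.57°  ✓
  (0,4): δ = 6.51°  ✓
  (0,5): δ = 38.04°  ✓
  (0,6): δ = 115.93°  ·
  (1,2): δ = 132.83°  ·
  (1,3): δ = 83.64°  ·
  (1,4): δ = 45.58°  ✓
  (1,5): δ = 1.03°  ✓
  (1,6): δ = 76.86°  ·
  (2,3): δ = 130.81°  ·
  (2,4): δ = 92.75°  ·
  (2,5): δ = 48.20°  ✓
  (2,6): δ = 29.69°  ✓
  (3,4): δ = 141.94°  ·
  (3,5): δ = 97.39°  ·
  (3,6): δ = 19.50°  ✓
  (4,5): δ = 135.45°  ·
  (4,6): δ = 57.56°  ✓
  (5,6): δ = 102.11°  ·
antipodal pairs: 9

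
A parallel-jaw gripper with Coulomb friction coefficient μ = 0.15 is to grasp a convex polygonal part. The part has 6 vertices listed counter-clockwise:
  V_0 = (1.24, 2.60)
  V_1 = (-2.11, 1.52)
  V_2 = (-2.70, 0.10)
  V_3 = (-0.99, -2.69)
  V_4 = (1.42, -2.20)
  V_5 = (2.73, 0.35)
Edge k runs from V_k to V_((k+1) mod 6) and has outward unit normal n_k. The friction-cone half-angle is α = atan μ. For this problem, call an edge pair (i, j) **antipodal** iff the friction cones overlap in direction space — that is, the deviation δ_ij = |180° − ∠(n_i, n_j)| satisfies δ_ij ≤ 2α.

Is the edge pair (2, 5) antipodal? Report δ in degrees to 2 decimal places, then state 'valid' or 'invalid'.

α = atan 0.15 = 8.53°;  2α = 17.06°
edge 2: e_2 = (+1.71, -2.79);  n_2 = (-0.8526, -0.5226)
edge 5: e_5 = (-1.49, +2.25);  n_5 = (+0.8338, +0.5521)
∠(n_2, n_5) = 177.99°
δ = |180° − 177.99°| = 2.01°
2.01° ≤ 2α = 17.06°  →  valid

δ = 2.01°, valid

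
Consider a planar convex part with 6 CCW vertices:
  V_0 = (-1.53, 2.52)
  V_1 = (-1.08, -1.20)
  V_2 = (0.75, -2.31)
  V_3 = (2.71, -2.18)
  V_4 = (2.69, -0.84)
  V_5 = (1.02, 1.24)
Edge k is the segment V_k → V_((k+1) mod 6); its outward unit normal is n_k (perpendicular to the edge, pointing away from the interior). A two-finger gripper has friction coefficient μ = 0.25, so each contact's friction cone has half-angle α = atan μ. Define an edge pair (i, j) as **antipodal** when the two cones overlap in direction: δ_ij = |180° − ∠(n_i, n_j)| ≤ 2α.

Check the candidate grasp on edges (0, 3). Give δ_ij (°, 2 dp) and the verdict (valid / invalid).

δ = 6.04°, valid

α = atan 0.25 = 14.04°;  2α = 28.07°
edge 0: e_0 = (+0.45, -3.72);  n_0 = (-0.9928, -0.1201)
edge 3: e_3 = (-0.02, +1.34);  n_3 = (+0.9999, +0.0149)
∠(n_0, n_3) = 173.96°
δ = |180° − 173.96°| = 6.04°
6.04° ≤ 2α = 28.07°  →  valid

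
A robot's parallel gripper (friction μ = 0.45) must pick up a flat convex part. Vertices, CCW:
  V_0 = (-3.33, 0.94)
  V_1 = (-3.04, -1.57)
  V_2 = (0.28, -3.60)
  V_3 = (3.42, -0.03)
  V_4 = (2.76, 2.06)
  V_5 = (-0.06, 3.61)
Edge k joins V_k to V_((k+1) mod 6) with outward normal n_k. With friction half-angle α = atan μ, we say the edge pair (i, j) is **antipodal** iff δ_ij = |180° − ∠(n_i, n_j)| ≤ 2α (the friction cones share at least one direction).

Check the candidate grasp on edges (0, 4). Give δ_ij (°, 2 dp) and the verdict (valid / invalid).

δ = 54.61°, invalid

α = atan 0.45 = 24.23°;  2α = 48.46°
edge 0: e_0 = (+0.29, -2.51);  n_0 = (-0.9934, -0.1148)
edge 4: e_4 = (-2.82, +1.55);  n_4 = (+0.4817, +0.8763)
∠(n_0, n_4) = 125.39°
δ = |180° − 125.39°| = 54.61°
54.61° > 2α = 48.46°  →  invalid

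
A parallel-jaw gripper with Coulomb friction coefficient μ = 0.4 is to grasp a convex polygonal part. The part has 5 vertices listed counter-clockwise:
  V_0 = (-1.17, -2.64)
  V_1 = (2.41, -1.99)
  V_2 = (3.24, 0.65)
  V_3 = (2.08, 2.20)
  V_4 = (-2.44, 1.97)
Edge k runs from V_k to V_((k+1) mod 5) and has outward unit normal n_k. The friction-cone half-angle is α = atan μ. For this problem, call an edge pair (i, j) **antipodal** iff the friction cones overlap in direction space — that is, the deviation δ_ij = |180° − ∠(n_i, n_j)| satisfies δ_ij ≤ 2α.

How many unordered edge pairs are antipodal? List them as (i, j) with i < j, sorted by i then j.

count = 3; pairs: (0,3), (1,4), (2,4)

α = atan 0.4 = 21.80°;  2α = 43.60°
n_0 = (+0.1786, -0.9839)
n_1 = (+0.9540, -0.2999)
n_2 = (+0.8006, +0.5992)
n_3 = (-0.0508, +0.9987)
n_4 = (-0.9641, -0.2656)
  (0,1): δ = 117.74°  ·
  (0,2): δ = 63.48°  ·
  (0,3): δ = 7.38°  ✓
  (0,4): δ = 95.11°  ·
  (1,2): δ = 125.74°  ·
  (1,3): δ = 69.63°  ·
  (1,4): δ = 32.86°  ✓
  (2,3): δ = 123.90°  ·
  (2,4): δ = 21.41°  ✓
  (3,4): δ = 77.51°  ·
antipodal pairs: 3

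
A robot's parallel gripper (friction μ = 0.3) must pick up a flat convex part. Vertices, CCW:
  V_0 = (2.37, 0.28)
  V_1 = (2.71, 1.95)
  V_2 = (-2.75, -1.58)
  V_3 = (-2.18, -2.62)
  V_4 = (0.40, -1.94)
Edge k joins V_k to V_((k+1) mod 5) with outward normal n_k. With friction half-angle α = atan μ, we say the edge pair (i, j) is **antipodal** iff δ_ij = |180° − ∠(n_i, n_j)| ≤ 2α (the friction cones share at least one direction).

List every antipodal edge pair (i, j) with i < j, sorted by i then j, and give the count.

α = atan 0.3 = 16.70°;  2α = 33.40°
n_0 = (+0.9799, -0.1995)
n_1 = (-0.5429, +0.8398)
n_2 = (-0.8769, -0.4806)
n_3 = (+0.2549, -0.9670)
n_4 = (+0.7480, -0.6637)
  (0,1): δ = 45.61°  ·
  (0,2): δ = 40.23°  ·
  (0,3): δ = 116.27°  ·
  (0,4): δ = 149.92°  ·
  (1,2): δ = 94.16°  ·
  (1,3): δ = 18.12°  ✓
  (1,4): δ = 15.53°  ✓
  (2,3): δ = 103.96°  ·
  (2,4): δ = 70.31°  ·
  (3,4): δ = 146.35°  ·
antipodal pairs: 2

count = 2; pairs: (1,3), (1,4)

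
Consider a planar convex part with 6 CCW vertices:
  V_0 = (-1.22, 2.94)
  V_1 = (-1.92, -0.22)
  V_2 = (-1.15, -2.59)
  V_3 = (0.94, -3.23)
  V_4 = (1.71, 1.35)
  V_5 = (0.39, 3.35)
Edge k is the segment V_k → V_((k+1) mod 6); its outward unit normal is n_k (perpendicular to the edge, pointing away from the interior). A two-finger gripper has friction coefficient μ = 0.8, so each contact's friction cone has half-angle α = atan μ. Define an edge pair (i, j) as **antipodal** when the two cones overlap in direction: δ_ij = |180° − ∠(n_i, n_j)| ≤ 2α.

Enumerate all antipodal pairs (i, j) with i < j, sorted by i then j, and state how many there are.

count = 7; pairs: (0,3), (0,4), (1,3), (1,4), (2,4), (2,5), (3,5)

α = atan 0.8 = 38.66°;  2α = 77.32°
n_0 = (-0.9763, +0.2163)
n_1 = (-0.9511, -0.3090)
n_2 = (-0.2928, -0.9562)
n_3 = (+0.9862, -0.1658)
n_4 = (+0.8346, +0.5508)
n_5 = (-0.2468, +0.9691)
  (0,1): δ = 149.51°  ·
  (0,2): δ = 94.54°  ·
  (0,3): δ = 2.95°  ✓
  (0,4): δ = 45.92°  ✓
  (0,5): δ = 116.78°  ·
  (1,2): δ = 125.02°  ·
  (1,3): δ = 27.54°  ✓
  (1,4): δ = 15.43°  ✓
  (1,5): δ = 86.29°  ·
  (2,3): δ = 82.52°  ·
  (2,4): δ = 39.55°  ✓
  (2,5): δ = 31.31°  ✓
  (3,4): δ = 137.03°  ·
  (3,5): δ = 66.17°  ✓
  (4,5): δ = 109.14°  ·
antipodal pairs: 7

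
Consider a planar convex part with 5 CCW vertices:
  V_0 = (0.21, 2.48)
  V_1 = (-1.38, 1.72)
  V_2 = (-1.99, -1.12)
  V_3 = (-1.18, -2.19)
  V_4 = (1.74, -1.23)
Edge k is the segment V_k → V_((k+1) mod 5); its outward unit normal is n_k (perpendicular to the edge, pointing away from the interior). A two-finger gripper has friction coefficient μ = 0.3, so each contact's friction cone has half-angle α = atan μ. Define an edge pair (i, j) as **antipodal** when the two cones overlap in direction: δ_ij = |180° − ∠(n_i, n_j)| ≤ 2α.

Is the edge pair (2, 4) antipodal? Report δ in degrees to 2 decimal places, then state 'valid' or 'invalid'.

δ = 14.71°, valid

α = atan 0.3 = 16.70°;  2α = 33.40°
edge 2: e_2 = (+0.81, -1.07);  n_2 = (-0.7973, -0.6036)
edge 4: e_4 = (-1.53, +3.71);  n_4 = (+0.9245, +0.3813)
∠(n_2, n_4) = 165.29°
δ = |180° − 165.29°| = 14.71°
14.71° ≤ 2α = 33.40°  →  valid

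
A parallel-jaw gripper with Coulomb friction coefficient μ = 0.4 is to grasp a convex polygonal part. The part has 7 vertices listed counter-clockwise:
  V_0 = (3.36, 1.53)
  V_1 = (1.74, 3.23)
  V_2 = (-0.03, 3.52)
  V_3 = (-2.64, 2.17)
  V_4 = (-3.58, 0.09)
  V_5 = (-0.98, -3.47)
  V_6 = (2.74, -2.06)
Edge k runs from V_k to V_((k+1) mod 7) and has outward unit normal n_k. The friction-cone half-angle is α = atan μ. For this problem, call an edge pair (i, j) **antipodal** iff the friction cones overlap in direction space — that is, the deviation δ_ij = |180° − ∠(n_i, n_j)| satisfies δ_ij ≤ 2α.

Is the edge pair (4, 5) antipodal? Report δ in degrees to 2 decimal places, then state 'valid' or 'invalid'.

α = atan 0.4 = 21.80°;  2α = 43.60°
edge 4: e_4 = (+2.60, -3.56);  n_4 = (-0.8076, -0.5898)
edge 5: e_5 = (+3.72, +1.41);  n_5 = (+0.3544, -0.9351)
∠(n_4, n_5) = 74.62°
δ = |180° − 74.62°| = 105.38°
105.38° > 2α = 43.60°  →  invalid

δ = 105.38°, invalid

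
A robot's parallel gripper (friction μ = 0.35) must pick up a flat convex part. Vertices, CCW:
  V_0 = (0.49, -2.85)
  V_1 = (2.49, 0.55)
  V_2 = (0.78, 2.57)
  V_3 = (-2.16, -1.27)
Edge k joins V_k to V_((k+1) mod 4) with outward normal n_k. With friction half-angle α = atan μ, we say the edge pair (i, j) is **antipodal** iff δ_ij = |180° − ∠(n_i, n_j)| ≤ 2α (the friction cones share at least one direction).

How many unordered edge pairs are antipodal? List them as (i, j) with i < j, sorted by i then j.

α = atan 0.35 = 19.29°;  2α = 38.58°
n_0 = (+0.8619, -0.5070)
n_1 = (+0.7632, +0.6461)
n_2 = (-0.7940, +0.6079)
n_3 = (-0.5121, -0.8589)
  (0,1): δ = 109.29°  ·
  (0,2): δ = 6.97°  ✓
  (0,3): δ = 89.66°  ·
  (1,2): δ = 77.69°  ·
  (1,3): δ = 18.95°  ✓
  (2,3): δ = 83.37°  ·
antipodal pairs: 2

count = 2; pairs: (0,2), (1,3)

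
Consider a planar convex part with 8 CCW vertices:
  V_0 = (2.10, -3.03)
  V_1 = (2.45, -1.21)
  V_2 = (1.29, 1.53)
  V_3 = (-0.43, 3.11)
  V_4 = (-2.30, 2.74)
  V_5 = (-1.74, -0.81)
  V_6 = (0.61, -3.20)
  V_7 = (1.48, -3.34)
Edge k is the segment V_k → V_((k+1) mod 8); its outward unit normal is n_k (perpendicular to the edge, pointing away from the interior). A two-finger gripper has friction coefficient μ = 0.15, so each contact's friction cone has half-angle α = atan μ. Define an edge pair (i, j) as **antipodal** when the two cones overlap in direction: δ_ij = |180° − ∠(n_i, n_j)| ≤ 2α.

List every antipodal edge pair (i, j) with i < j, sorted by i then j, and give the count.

α = atan 0.15 = 8.53°;  2α = 17.06°
n_0 = (+0.9820, -0.1888)
n_1 = (+0.9209, +0.3899)
n_2 = (+0.6765, +0.7364)
n_3 = (-0.1941, +0.9810)
n_4 = (-0.9878, -0.1558)
n_5 = (-0.7130, -0.7011)
n_6 = (-0.1589, -0.9873)
n_7 = (+0.4472, -0.8944)
  (0,1): δ = 146.17°  ·
  (0,2): δ = 121.69°  ·
  (0,3): δ = 67.92°  ·
  (0,4): δ = 19.85°  ·
  (0,5): δ = 55.40°  ·
  (0,6): δ = 91.74°  ·
  (0,7): δ = 127.45°  ·
  (1,2): δ = 155.52°  ·
  (1,3): δ = 101.75°  ·
  (1,4): δ = 13.98°  ✓
  (1,5): δ = 21.57°  ·
  (1,6): δ = 57.91°  ·
  (1,7): δ = 93.62°  ·
  (2,3): δ = 126.24°  ·
  (2,4): δ = 38.46°  ·
  (2,5): δ = 2.91°  ✓
  (2,6): δ = 33.43°  ·
  (2,7): δ = 69.14°  ·
  (3,4): δ = 92.23°  ·
  (3,5): δ = 56.68°  ·
  (3,6): δ = 20.33°  ·
  (3,7): δ = 15.37°  ✓
  (4,5): δ = 144.45°  ·
  (4,6): δ = 108.11°  ·
  (4,7): δ = 72.40°  ·
  (5,6): δ = 143.66°  ·
  (5,7): δ = 107.95°  ·
  (6,7): δ = 144.29°  ·
antipodal pairs: 3

count = 3; pairs: (1,4), (2,5), (3,7)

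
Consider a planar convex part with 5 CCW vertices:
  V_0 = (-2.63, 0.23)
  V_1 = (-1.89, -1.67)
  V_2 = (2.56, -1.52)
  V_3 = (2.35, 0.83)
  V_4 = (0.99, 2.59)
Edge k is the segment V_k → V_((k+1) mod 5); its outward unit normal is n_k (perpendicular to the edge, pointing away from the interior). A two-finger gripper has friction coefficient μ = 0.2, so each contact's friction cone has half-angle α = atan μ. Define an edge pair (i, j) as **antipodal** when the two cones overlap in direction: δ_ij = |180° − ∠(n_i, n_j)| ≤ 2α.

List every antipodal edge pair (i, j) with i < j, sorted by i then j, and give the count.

α = atan 0.2 = 11.31°;  2α = 22.62°
n_0 = (-0.9318, -0.3629)
n_1 = (+0.0337, -0.9994)
n_2 = (+0.9960, +0.0890)
n_3 = (+0.7913, +0.6114)
n_4 = (-0.5461, +0.8377)
  (0,1): δ = 109.35°  ·
  (0,2): δ = 16.17°  ✓
  (0,3): δ = 16.41°  ✓
  (0,4): δ = 101.82°  ·
  (1,2): δ = 86.82°  ·
  (1,3): δ = 54.24°  ·
  (1,4): δ = 31.17°  ·
  (2,3): δ = 147.41°  ·
  (2,4): δ = 62.00°  ·
  (3,4): δ = 94.59°  ·
antipodal pairs: 2

count = 2; pairs: (0,2), (0,3)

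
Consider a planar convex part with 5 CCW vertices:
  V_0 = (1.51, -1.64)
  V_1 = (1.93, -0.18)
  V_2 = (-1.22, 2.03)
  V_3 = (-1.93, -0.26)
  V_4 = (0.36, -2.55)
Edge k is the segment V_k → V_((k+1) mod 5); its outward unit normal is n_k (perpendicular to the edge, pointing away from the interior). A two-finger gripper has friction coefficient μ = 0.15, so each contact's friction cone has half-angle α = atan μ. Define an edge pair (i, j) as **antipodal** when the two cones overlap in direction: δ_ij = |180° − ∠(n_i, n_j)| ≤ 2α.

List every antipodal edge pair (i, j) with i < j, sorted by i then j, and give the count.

α = atan 0.15 = 8.53°;  2α = 17.06°
n_0 = (+0.9610, -0.2765)
n_1 = (+0.5743, +0.8186)
n_2 = (-0.9551, +0.2961)
n_3 = (-0.7071, -0.7071)
n_4 = (+0.6205, -0.7842)
  (0,1): δ = 109.00°  ·
  (0,2): δ = 1.18°  ✓
  (0,3): δ = 61.05°  ·
  (0,4): δ = 144.40°  ·
  (1,2): δ = 72.17°  ·
  (1,3): δ = 9.95°  ✓
  (1,4): δ = 73.41°  ·
  (2,3): δ = 117.77°  ·
  (2,4): δ = 34.42°  ·
  (3,4): δ = 96.65°  ·
antipodal pairs: 2

count = 2; pairs: (0,2), (1,3)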